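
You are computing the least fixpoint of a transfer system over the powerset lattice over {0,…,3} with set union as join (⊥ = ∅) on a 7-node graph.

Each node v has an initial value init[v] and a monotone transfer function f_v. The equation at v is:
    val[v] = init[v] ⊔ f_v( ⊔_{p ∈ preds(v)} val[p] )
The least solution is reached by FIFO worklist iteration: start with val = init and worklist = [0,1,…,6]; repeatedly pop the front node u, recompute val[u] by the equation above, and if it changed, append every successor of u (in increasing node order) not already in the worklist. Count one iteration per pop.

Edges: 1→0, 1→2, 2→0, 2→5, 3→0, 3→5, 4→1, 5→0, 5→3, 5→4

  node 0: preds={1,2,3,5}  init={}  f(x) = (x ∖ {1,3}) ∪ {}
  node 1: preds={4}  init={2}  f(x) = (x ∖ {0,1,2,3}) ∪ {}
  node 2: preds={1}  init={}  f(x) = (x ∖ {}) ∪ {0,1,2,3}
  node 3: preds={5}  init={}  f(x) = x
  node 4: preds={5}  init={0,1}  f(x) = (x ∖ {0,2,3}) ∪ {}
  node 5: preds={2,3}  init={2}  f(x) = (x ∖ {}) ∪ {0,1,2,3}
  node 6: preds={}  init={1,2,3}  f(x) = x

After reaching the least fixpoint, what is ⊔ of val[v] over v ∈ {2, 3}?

Trace (12 dequeues):
  [1] u=0 | in {2} | out {2} | prev {} | push {}
  [2] u=1 | in {0,1} | out {2} | ==
  [3] u=2 | in {2} | out {0,1,2,3} | prev {} | push {0}
  [4] u=3 | in {2} | out {2} | prev {} | push {}
  [5] u=4 | in {2} | out {0,1} | ==
  [6] u=5 | in {0,1,2,3} | out {0,1,2,3} | prev {2} | push {3,4}
  [7] u=6 | in {} | out {1,2,3} | ==
  [8] u=0 | in {0,1,2,3} | out {0,2} | prev {2} | push {}
  [9] u=3 | in {0,1,2,3} | out {0,1,2,3} | prev {2} | push {0,5}
  [10] u=4 | in {0,1,2,3} | out {0,1} | ==
  [11] u=0 | in {0,1,2,3} | out {0,2} | ==
  [12] u=5 | in {0,1,2,3} | out {0,1,2,3} | ==

Converged values:
  [0] {0,2}
  [1] {2}
  [2] {0,1,2,3}
  [3] {0,1,2,3}
  [4] {0,1}
  [5] {0,1,2,3}
  [6] {1,2,3}

{0,1,2,3}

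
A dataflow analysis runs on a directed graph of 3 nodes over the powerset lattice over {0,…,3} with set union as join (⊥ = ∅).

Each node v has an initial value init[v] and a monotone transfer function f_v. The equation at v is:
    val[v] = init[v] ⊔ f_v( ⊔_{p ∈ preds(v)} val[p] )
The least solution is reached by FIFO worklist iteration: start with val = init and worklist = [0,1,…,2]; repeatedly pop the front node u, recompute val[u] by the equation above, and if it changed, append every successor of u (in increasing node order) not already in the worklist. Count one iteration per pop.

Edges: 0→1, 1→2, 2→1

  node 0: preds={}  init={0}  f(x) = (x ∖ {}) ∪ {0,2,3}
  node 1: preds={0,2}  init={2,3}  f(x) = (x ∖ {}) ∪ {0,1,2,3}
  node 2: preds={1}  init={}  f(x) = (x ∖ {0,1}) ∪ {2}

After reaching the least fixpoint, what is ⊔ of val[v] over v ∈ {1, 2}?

Worklist (4 pops):
  #1 pop 0: in={} → {0,2,3} (was {0}); enqueue []
  #2 pop 1: in={0,2,3} → {0,1,2,3} (was {2,3}); enqueue []
  #3 pop 2: in={0,1,2,3} → {2,3} (was {}); enqueue [1]
  #4 pop 1: in={0,2,3} → {0,1,2,3} (no change)

Fixpoint:
  val[0] = {0,2,3}
  val[1] = {0,1,2,3}
  val[2] = {2,3}

{0,1,2,3}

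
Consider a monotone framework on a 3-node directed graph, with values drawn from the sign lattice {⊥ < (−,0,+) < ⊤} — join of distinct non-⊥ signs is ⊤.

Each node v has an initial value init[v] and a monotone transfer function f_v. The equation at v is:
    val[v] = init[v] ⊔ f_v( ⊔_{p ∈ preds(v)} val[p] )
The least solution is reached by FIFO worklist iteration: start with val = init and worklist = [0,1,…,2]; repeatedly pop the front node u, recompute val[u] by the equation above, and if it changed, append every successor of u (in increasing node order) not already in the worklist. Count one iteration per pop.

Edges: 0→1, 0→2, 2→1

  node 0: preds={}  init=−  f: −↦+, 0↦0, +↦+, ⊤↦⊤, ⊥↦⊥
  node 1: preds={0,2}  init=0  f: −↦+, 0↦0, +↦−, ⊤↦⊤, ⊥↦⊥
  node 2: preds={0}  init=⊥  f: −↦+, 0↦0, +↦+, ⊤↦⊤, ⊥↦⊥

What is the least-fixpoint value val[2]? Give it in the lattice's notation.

Worklist (4 pops):
  #1 pop 0: in=⊥ → − (no change)
  #2 pop 1: in=− → ⊤ (was 0); enqueue []
  #3 pop 2: in=− → + (was ⊥); enqueue [1]
  #4 pop 1: in=⊤ → ⊤ (no change)

Fixpoint:
  val[0] = −
  val[1] = ⊤
  val[2] = +

+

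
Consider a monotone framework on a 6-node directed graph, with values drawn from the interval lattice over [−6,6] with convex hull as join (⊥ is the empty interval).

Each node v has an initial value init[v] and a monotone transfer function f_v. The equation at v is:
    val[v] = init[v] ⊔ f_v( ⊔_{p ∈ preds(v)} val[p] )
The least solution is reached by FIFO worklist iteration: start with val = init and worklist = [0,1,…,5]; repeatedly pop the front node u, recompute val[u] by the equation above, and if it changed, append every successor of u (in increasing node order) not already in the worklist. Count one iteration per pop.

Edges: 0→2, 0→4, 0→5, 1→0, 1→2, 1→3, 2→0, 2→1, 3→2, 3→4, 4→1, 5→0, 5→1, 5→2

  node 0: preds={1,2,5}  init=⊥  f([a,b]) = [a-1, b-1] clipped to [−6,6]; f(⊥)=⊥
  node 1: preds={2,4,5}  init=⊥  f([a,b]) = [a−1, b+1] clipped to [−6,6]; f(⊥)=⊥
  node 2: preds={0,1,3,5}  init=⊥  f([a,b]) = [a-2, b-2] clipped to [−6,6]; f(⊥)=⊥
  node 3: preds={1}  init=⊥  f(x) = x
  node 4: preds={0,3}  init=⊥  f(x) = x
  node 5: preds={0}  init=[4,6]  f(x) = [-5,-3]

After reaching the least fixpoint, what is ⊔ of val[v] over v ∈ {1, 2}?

Worklist (16 pops):
  #1 pop 0: in=[4,6] → [3,5] (was ⊥); enqueue []
  #2 pop 1: in=[4,6] → [3,6] (was ⊥); enqueue [0]
  #3 pop 2: in=[3,6] → [1,4] (was ⊥); enqueue [1]
  #4 pop 3: in=[3,6] → [3,6] (was ⊥); enqueue [2]
  #5 pop 4: in=[3,6] → [3,6] (was ⊥); enqueue []
  #6 pop 5: in=[3,5] → [-5,6] (was [4,6]); enqueue []
  #7 pop 0: in=[-5,6] → [-6,5] (was [3,5]); enqueue [4,5]
  #8 pop 1: in=[-5,6] → [-6,6] (was [3,6]); enqueue [0,3]
  #9 pop 2: in=[-6,6] → [-6,4] (was [1,4]); enqueue [1]
  #10 pop 4: in=[-6,6] → [-6,6] (was [3,6]); enqueue []
  #11 pop 5: in=[-6,5] → [-5,6] (no change)
  #12 pop 0: in=[-6,6] → [-6,5] (no change)
  #13 pop 3: in=[-6,6] → [-6,6] (was [3,6]); enqueue [2,4]
  #14 pop 1: in=[-6,6] → [-6,6] (no change)
  #15 pop 2: in=[-6,6] → [-6,4] (no change)
  #16 pop 4: in=[-6,6] → [-6,6] (no change)

Fixpoint:
  val[0] = [-6,5]
  val[1] = [-6,6]
  val[2] = [-6,4]
  val[3] = [-6,6]
  val[4] = [-6,6]
  val[5] = [-5,6]

[-6,6]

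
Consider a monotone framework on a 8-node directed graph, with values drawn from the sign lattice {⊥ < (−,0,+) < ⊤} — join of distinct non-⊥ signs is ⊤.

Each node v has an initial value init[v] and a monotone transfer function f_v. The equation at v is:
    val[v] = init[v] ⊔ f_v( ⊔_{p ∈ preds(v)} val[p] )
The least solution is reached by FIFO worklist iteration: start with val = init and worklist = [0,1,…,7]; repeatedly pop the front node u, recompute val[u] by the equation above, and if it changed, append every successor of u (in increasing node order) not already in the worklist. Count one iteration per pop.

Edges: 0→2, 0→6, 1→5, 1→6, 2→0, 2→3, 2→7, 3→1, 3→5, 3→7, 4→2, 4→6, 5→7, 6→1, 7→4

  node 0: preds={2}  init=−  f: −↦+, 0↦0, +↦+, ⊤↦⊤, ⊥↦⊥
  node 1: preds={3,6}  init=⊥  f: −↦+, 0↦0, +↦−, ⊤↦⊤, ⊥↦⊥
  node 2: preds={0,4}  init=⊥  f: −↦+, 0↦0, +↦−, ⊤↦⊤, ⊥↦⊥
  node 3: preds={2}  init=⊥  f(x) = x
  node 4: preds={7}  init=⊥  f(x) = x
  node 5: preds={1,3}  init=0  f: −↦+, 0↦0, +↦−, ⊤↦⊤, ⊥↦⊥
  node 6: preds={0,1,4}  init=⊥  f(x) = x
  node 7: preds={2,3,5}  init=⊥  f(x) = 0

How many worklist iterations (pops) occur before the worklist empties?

19

Worklist (19 pops):
  #1 pop 0: in=⊥ → − (no change)
  #2 pop 1: in=⊥ → ⊥ (no change)
  #3 pop 2: in=− → + (was ⊥); enqueue [0]
  #4 pop 3: in=+ → + (was ⊥); enqueue [1]
  #5 pop 4: in=⊥ → ⊥ (no change)
  #6 pop 5: in=+ → ⊤ (was 0); enqueue []
  #7 pop 6: in=− → − (was ⊥); enqueue []
  #8 pop 7: in=⊤ → 0 (was ⊥); enqueue [4]
  #9 pop 0: in=+ → ⊤ (was −); enqueue [2,6]
  #10 pop 1: in=⊤ → ⊤ (was ⊥); enqueue [5]
  #11 pop 4: in=0 → 0 (was ⊥); enqueue []
  #12 pop 2: in=⊤ → ⊤ (was +); enqueue [0,3,7]
  #13 pop 6: in=⊤ → ⊤ (was −); enqueue [1]
  #14 pop 5: in=⊤ → ⊤ (no change)
  #15 pop 0: in=⊤ → ⊤ (no change)
  #16 pop 3: in=⊤ → ⊤ (was +); enqueue [5]
  #17 pop 7: in=⊤ → 0 (no change)
  #18 pop 1: in=⊤ → ⊤ (no change)
  #19 pop 5: in=⊤ → ⊤ (no change)

Fixpoint:
  val[0] = ⊤
  val[1] = ⊤
  val[2] = ⊤
  val[3] = ⊤
  val[4] = 0
  val[5] = ⊤
  val[6] = ⊤
  val[7] = 0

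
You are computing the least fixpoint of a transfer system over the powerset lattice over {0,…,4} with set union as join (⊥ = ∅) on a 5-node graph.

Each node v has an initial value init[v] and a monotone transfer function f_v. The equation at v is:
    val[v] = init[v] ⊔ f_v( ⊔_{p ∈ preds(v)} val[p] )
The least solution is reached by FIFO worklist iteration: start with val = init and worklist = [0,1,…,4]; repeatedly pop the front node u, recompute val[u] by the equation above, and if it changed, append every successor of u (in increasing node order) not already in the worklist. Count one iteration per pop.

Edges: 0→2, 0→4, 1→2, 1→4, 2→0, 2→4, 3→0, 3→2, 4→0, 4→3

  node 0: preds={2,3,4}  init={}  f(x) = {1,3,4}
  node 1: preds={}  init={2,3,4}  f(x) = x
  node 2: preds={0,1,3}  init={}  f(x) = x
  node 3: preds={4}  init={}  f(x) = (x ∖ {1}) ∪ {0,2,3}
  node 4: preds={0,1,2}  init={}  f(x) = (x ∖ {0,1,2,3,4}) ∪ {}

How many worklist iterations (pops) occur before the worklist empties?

9

Trace (9 dequeues):
  [1] u=0 | in {} | out {1,3,4} | prev {} | push {}
  [2] u=1 | in {} | out {2,3,4} | ==
  [3] u=2 | in {1,2,3,4} | out {1,2,3,4} | prev {} | push {0}
  [4] u=3 | in {} | out {0,2,3} | prev {} | push {2}
  [5] u=4 | in {1,2,3,4} | out {} | ==
  [6] u=0 | in {0,1,2,3,4} | out {1,3,4} | ==
  [7] u=2 | in {0,1,2,3,4} | out {0,1,2,3,4} | prev {1,2,3,4} | push {0,4}
  [8] u=0 | in {0,1,2,3,4} | out {1,3,4} | ==
  [9] u=4 | in {0,1,2,3,4} | out {} | ==

Converged values:
  [0] {1,3,4}
  [1] {2,3,4}
  [2] {0,1,2,3,4}
  [3] {0,2,3}
  [4] {}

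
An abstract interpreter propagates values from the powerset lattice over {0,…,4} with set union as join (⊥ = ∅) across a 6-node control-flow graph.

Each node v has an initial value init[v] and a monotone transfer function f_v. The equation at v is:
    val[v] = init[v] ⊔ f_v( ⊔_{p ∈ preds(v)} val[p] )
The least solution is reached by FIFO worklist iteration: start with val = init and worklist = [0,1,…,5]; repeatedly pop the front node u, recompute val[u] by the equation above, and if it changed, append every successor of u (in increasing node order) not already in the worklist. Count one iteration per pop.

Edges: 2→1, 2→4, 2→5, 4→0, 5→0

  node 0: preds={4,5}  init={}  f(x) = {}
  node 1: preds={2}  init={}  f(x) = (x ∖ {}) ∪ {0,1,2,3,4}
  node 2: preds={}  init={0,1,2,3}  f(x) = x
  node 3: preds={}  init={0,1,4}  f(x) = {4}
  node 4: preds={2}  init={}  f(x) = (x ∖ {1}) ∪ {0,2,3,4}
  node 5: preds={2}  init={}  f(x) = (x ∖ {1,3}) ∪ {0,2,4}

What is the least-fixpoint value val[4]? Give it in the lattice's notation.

Worklist (7 pops):
  #1 pop 0: in={} → {} (no change)
  #2 pop 1: in={0,1,2,3} → {0,1,2,3,4} (was {}); enqueue []
  #3 pop 2: in={} → {0,1,2,3} (no change)
  #4 pop 3: in={} → {0,1,4} (no change)
  #5 pop 4: in={0,1,2,3} → {0,2,3,4} (was {}); enqueue [0]
  #6 pop 5: in={0,1,2,3} → {0,2,4} (was {}); enqueue []
  #7 pop 0: in={0,2,3,4} → {} (no change)

Fixpoint:
  val[0] = {}
  val[1] = {0,1,2,3,4}
  val[2] = {0,1,2,3}
  val[3] = {0,1,4}
  val[4] = {0,2,3,4}
  val[5] = {0,2,4}

{0,2,3,4}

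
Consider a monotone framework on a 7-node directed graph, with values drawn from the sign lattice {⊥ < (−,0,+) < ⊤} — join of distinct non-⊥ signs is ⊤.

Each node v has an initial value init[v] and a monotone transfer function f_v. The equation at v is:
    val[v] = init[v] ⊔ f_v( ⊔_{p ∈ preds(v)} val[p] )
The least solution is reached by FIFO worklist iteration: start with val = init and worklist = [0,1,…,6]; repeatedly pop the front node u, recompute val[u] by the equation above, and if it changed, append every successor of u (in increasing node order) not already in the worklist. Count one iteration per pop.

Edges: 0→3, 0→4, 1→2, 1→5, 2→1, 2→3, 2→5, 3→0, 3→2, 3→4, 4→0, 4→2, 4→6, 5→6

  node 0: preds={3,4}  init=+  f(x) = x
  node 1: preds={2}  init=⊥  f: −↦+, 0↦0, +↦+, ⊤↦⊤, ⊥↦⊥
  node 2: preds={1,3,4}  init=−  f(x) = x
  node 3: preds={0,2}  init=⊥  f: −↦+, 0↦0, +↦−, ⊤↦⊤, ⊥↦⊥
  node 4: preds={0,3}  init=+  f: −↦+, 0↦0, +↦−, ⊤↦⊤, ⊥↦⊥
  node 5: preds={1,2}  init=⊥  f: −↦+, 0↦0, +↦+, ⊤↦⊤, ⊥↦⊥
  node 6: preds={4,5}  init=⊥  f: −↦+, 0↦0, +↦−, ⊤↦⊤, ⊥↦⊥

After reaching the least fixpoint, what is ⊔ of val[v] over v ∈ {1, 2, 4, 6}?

⊤

Trace (13 dequeues):
  [1] u=0 | in + | out + | ==
  [2] u=1 | in − | out + | prev ⊥ | push {}
  [3] u=2 | in + | out ⊤ | prev − | push {1}
  [4] u=3 | in ⊤ | out ⊤ | prev ⊥ | push {0,2}
  [5] u=4 | in ⊤ | out ⊤ | prev + | push {}
  [6] u=5 | in ⊤ | out ⊤ | prev ⊥ | push {}
  [7] u=6 | in ⊤ | out ⊤ | prev ⊥ | push {}
  [8] u=1 | in ⊤ | out ⊤ | prev + | push {5}
  [9] u=0 | in ⊤ | out ⊤ | prev + | push {3,4}
  [10] u=2 | in ⊤ | out ⊤ | ==
  [11] u=5 | in ⊤ | out ⊤ | ==
  [12] u=3 | in ⊤ | out ⊤ | ==
  [13] u=4 | in ⊤ | out ⊤ | ==

Converged values:
  [0] ⊤
  [1] ⊤
  [2] ⊤
  [3] ⊤
  [4] ⊤
  [5] ⊤
  [6] ⊤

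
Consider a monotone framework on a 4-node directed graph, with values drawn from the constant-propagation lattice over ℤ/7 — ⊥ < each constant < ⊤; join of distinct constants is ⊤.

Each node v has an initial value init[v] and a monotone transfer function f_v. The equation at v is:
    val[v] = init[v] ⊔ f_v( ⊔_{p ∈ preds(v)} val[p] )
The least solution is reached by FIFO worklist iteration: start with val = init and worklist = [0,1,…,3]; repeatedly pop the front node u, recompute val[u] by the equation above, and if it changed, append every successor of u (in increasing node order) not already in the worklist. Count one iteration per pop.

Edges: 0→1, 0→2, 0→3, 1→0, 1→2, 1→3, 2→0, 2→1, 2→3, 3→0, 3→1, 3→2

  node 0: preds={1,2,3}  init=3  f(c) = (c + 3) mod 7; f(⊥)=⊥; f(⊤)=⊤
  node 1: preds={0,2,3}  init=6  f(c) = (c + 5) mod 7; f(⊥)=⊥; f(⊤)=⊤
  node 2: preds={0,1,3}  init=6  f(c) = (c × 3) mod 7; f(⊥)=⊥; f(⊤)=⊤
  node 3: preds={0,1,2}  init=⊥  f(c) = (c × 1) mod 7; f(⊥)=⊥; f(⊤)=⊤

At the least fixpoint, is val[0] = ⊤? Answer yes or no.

Iteration log — 7 steps:
  step 1. node 0  ⊔preds=6  new=⊤  old=3  +wl: 
  step 2. node 1  ⊔preds=⊤  new=⊤  old=6  +wl: 0
  step 3. node 2  ⊔preds=⊤  new=⊤  old=6  +wl: 1
  step 4. node 3  ⊔preds=⊤  new=⊤  old=⊥  +wl: 2
  step 5. node 0  ⊔preds=⊤  new=⊤  stable
  step 6. node 1  ⊔preds=⊤  new=⊤  stable
  step 7. node 2  ⊔preds=⊤  new=⊤  stable

Least fixpoint reached:
  node 0: ⊤
  node 1: ⊤
  node 2: ⊤
  node 3: ⊤

yes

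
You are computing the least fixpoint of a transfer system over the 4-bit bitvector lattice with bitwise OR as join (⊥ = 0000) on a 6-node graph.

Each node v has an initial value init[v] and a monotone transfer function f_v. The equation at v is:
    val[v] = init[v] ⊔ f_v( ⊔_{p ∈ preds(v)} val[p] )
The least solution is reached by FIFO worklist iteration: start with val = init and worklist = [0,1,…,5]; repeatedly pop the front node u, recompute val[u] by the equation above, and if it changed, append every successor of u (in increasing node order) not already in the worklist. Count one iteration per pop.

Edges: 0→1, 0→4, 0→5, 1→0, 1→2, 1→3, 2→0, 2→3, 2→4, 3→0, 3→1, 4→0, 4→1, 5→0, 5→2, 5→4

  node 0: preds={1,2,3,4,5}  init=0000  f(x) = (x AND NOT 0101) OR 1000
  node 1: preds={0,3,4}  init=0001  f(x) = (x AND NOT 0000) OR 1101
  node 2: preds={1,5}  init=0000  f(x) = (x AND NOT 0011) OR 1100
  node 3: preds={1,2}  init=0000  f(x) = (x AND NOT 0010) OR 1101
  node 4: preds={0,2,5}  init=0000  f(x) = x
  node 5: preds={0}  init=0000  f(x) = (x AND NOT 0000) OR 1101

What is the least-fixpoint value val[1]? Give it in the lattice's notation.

1101

Iteration log — 12 steps:
  step 1. node 0  ⊔preds=0001  new=1000  old=0000  +wl: 
  step 2. node 1  ⊔preds=1000  new=1101  old=0001  +wl: 0
  step 3. node 2  ⊔preds=1101  new=1100  old=0000  +wl: 
  step 4. node 3  ⊔preds=1101  new=1101  old=0000  +wl: 1
  step 5. node 4  ⊔preds=1100  new=1100  old=0000  +wl: 
  step 6. node 5  ⊔preds=1000  new=1101  old=0000  +wl: 2,4
  step 7. node 0  ⊔preds=1101  new=1000  stable
  step 8. node 1  ⊔preds=1101  new=1101  stable
  step 9. node 2  ⊔preds=1101  new=1100  stable
  step 10. node 4  ⊔preds=1101  new=1101  old=1100  +wl: 0,1
  step 11. node 0  ⊔preds=1101  new=1000  stable
  step 12. node 1  ⊔preds=1101  new=1101  stable

Least fixpoint reached:
  node 0: 1000
  node 1: 1101
  node 2: 1100
  node 3: 1101
  node 4: 1101
  node 5: 1101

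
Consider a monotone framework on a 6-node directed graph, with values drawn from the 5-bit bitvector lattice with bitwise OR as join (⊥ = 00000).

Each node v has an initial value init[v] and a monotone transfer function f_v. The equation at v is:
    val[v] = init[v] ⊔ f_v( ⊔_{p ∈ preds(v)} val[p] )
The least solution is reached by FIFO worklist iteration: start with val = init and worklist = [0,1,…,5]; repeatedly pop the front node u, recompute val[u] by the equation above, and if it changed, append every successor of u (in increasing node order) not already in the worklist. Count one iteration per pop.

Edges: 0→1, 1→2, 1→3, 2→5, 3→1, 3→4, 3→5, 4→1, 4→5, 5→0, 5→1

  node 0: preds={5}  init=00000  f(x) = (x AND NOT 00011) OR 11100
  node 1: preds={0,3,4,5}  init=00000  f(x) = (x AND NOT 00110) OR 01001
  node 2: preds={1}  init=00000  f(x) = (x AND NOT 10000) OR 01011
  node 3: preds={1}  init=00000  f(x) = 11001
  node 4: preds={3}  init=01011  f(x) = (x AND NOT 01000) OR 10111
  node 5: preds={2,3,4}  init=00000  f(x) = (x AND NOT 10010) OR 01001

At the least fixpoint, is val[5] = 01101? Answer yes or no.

Trace (8 dequeues):
  [1] u=0 | in 00000 | out 11100 | prev 00000 | push {}
  [2] u=1 | in 11111 | out 11001 | prev 00000 | push {}
  [3] u=2 | in 11001 | out 01011 | prev 00000 | push {}
  [4] u=3 | in 11001 | out 11001 | prev 00000 | push {1}
  [5] u=4 | in 11001 | out 11111 | prev 01011 | push {}
  [6] u=5 | in 11111 | out 01101 | prev 00000 | push {0}
  [7] u=1 | in 11111 | out 11001 | ==
  [8] u=0 | in 01101 | out 11100 | ==

Converged values:
  [0] 11100
  [1] 11001
  [2] 01011
  [3] 11001
  [4] 11111
  [5] 01101

yes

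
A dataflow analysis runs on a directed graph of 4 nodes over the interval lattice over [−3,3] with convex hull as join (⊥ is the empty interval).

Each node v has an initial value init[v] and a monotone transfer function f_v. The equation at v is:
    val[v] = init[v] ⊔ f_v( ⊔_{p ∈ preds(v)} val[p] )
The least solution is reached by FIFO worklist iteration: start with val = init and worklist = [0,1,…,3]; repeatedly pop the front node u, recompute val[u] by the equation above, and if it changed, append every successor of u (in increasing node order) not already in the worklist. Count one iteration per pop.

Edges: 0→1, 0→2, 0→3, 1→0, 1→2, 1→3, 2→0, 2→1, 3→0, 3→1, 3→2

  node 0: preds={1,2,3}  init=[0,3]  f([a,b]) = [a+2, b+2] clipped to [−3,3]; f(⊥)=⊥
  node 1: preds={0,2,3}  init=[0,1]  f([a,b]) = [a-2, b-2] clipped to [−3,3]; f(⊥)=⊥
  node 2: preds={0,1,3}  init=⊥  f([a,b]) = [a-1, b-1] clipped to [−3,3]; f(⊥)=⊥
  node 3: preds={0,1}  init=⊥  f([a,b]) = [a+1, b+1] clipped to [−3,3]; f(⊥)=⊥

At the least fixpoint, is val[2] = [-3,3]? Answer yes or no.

Iteration log — 11 steps:
  step 1. node 0  ⊔preds=[0,1]  new=[0,3]  stable
  step 2. node 1  ⊔preds=[0,3]  new=[-2,1]  old=[0,1]  +wl: 0
  step 3. node 2  ⊔preds=[-2,3]  new=[-3,2]  old=⊥  +wl: 1
  step 4. node 3  ⊔preds=[-2,3]  new=[-1,3]  old=⊥  +wl: 2
  step 5. node 0  ⊔preds=[-3,3]  new=[-1,3]  old=[0,3]  +wl: 3
  step 6. node 1  ⊔preds=[-3,3]  new=[-3,1]  old=[-2,1]  +wl: 0
  step 7. node 2  ⊔preds=[-3,3]  new=[-3,2]  stable
  step 8. node 3  ⊔preds=[-3,3]  new=[-2,3]  old=[-1,3]  +wl: 1,2
  step 9. node 0  ⊔preds=[-3,3]  new=[-1,3]  stable
  step 10. node 1  ⊔preds=[-3,3]  new=[-3,1]  stable
  step 11. node 2  ⊔preds=[-3,3]  new=[-3,2]  stable

Least fixpoint reached:
  node 0: [-1,3]
  node 1: [-3,1]
  node 2: [-3,2]
  node 3: [-2,3]

no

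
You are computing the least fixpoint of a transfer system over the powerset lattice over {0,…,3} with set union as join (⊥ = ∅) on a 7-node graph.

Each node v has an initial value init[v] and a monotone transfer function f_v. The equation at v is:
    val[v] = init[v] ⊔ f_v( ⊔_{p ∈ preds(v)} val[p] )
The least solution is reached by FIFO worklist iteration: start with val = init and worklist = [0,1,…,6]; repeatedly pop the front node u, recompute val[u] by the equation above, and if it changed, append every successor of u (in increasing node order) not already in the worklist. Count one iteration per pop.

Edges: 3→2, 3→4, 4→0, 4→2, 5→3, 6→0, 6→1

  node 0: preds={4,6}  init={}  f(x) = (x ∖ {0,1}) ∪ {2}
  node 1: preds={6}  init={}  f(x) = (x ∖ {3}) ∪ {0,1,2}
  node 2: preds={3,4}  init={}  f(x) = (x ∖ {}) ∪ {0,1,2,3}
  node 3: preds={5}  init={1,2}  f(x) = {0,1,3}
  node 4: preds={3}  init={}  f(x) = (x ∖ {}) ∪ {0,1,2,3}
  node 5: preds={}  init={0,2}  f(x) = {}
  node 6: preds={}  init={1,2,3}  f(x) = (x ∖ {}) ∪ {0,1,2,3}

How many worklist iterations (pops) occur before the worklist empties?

Worklist (10 pops):
  #1 pop 0: in={1,2,3} → {2,3} (was {}); enqueue []
  #2 pop 1: in={1,2,3} → {0,1,2} (was {}); enqueue []
  #3 pop 2: in={1,2} → {0,1,2,3} (was {}); enqueue []
  #4 pop 3: in={0,2} → {0,1,2,3} (was {1,2}); enqueue [2]
  #5 pop 4: in={0,1,2,3} → {0,1,2,3} (was {}); enqueue [0]
  #6 pop 5: in={} → {0,2} (no change)
  #7 pop 6: in={} → {0,1,2,3} (was {1,2,3}); enqueue [1]
  #8 pop 2: in={0,1,2,3} → {0,1,2,3} (no change)
  #9 pop 0: in={0,1,2,3} → {2,3} (no change)
  #10 pop 1: in={0,1,2,3} → {0,1,2} (no change)

Fixpoint:
  val[0] = {2,3}
  val[1] = {0,1,2}
  val[2] = {0,1,2,3}
  val[3] = {0,1,2,3}
  val[4] = {0,1,2,3}
  val[5] = {0,2}
  val[6] = {0,1,2,3}

10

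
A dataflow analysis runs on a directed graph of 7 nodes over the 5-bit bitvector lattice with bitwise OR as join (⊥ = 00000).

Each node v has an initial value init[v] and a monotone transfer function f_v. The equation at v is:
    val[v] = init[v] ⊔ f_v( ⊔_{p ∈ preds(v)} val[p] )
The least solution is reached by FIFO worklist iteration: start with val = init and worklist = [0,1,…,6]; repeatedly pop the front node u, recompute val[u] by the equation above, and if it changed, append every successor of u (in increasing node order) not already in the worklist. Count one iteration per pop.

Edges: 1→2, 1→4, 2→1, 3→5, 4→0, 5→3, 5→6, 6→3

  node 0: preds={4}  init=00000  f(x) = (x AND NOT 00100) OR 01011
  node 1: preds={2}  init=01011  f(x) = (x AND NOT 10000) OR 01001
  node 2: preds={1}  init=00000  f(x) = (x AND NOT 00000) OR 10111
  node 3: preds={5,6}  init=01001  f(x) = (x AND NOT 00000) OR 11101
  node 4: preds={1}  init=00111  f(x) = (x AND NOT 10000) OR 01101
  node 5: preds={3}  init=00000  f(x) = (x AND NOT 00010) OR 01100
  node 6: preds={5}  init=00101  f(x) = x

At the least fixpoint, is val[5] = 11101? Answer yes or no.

Worklist (12 pops):
  #1 pop 0: in=00111 → 01011 (was 00000); enqueue []
  #2 pop 1: in=00000 → 01011 (no change)
  #3 pop 2: in=01011 → 11111 (was 00000); enqueue [1]
  #4 pop 3: in=00101 → 11101 (was 01001); enqueue []
  #5 pop 4: in=01011 → 01111 (was 00111); enqueue [0]
  #6 pop 5: in=11101 → 11101 (was 00000); enqueue [3]
  #7 pop 6: in=11101 → 11101 (was 00101); enqueue []
  #8 pop 1: in=11111 → 01111 (was 01011); enqueue [2,4]
  #9 pop 0: in=01111 → 01011 (no change)
  #10 pop 3: in=11101 → 11101 (no change)
  #11 pop 2: in=01111 → 11111 (no change)
  #12 pop 4: in=01111 → 01111 (no change)

Fixpoint:
  val[0] = 01011
  val[1] = 01111
  val[2] = 11111
  val[3] = 11101
  val[4] = 01111
  val[5] = 11101
  val[6] = 11101

yes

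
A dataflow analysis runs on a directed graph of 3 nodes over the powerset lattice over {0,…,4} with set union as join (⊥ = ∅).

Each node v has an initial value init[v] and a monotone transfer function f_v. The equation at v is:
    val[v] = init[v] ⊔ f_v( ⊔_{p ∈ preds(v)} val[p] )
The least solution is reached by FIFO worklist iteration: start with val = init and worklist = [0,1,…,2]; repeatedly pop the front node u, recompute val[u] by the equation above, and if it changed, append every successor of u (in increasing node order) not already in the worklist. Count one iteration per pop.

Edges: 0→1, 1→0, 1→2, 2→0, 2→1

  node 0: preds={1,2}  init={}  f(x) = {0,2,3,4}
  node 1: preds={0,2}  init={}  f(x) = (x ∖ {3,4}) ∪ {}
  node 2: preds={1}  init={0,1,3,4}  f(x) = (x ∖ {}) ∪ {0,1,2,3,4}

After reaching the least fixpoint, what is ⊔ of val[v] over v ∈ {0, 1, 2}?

{0,1,2,3,4}

Trace (5 dequeues):
  [1] u=0 | in {0,1,3,4} | out {0,2,3,4} | prev {} | push {}
  [2] u=1 | in {0,1,2,3,4} | out {0,1,2} | prev {} | push {0}
  [3] u=2 | in {0,1,2} | out {0,1,2,3,4} | prev {0,1,3,4} | push {1}
  [4] u=0 | in {0,1,2,3,4} | out {0,2,3,4} | ==
  [5] u=1 | in {0,1,2,3,4} | out {0,1,2} | ==

Converged values:
  [0] {0,2,3,4}
  [1] {0,1,2}
  [2] {0,1,2,3,4}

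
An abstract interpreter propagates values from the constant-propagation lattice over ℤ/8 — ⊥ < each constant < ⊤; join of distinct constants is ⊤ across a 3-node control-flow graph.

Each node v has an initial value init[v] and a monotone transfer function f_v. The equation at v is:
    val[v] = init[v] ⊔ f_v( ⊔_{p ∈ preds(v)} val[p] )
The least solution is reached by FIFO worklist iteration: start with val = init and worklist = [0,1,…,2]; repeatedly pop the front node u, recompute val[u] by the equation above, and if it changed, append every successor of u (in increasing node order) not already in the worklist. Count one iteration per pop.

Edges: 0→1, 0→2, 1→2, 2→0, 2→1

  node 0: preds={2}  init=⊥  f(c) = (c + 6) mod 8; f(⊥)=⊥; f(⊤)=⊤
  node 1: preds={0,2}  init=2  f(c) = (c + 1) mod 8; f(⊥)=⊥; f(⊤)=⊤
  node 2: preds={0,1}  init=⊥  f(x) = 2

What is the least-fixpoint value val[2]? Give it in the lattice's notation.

Worklist (6 pops):
  #1 pop 0: in=⊥ → ⊥ (no change)
  #2 pop 1: in=⊥ → 2 (no change)
  #3 pop 2: in=2 → 2 (was ⊥); enqueue [0,1]
  #4 pop 0: in=2 → 0 (was ⊥); enqueue [2]
  #5 pop 1: in=⊤ → ⊤ (was 2); enqueue []
  #6 pop 2: in=⊤ → 2 (no change)

Fixpoint:
  val[0] = 0
  val[1] = ⊤
  val[2] = 2

2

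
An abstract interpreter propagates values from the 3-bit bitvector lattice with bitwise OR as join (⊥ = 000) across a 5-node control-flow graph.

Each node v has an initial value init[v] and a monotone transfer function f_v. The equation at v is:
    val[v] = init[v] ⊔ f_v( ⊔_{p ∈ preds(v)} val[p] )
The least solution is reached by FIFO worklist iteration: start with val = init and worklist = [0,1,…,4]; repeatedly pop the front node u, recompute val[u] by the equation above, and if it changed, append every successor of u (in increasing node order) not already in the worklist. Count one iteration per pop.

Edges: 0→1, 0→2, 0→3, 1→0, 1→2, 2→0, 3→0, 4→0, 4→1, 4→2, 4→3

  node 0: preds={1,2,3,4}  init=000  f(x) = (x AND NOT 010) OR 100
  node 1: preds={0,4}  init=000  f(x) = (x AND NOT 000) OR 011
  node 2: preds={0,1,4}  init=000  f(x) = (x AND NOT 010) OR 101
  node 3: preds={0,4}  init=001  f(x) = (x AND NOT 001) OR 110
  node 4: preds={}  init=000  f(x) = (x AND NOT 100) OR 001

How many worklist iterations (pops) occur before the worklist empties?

Trace (9 dequeues):
  [1] u=0 | in 001 | out 101 | prev 000 | push {}
  [2] u=1 | in 101 | out 111 | prev 000 | push {0}
  [3] u=2 | in 111 | out 101 | prev 000 | push {}
  [4] u=3 | in 101 | out 111 | prev 001 | push {}
  [5] u=4 | in 000 | out 001 | prev 000 | push {1,2,3}
  [6] u=0 | in 111 | out 101 | ==
  [7] u=1 | in 101 | out 111 | ==
  [8] u=2 | in 111 | out 101 | ==
  [9] u=3 | in 101 | out 111 | ==

Converged values:
  [0] 101
  [1] 111
  [2] 101
  [3] 111
  [4] 001

9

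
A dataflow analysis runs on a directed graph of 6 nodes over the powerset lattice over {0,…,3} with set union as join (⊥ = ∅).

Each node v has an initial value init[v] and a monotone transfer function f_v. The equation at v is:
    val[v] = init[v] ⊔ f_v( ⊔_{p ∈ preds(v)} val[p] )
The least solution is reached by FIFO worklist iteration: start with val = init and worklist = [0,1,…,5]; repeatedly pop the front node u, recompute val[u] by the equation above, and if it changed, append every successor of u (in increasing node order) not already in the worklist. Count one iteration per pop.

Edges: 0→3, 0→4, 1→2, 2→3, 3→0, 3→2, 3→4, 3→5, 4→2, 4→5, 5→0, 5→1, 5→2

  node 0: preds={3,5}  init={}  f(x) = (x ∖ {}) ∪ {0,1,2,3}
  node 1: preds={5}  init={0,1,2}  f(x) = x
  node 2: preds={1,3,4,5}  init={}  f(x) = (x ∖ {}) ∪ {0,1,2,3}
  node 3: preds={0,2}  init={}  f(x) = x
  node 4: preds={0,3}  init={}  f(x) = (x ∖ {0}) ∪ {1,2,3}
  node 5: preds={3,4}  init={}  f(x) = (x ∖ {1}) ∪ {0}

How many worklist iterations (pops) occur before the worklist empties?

10

Iteration log — 10 steps:
  step 1. node 0  ⊔preds={}  new={0,1,2,3}  old={}  +wl: 
  step 2. node 1  ⊔preds={}  new={0,1,2}  stable
  step 3. node 2  ⊔preds={0,1,2}  new={0,1,2,3}  old={}  +wl: 
  step 4. node 3  ⊔preds={0,1,2,3}  new={0,1,2,3}  old={}  +wl: 0,2
  step 5. node 4  ⊔preds={0,1,2,3}  new={1,2,3}  old={}  +wl: 
  step 6. node 5  ⊔preds={0,1,2,3}  new={0,2,3}  old={}  +wl: 1
  step 7. node 0  ⊔preds={0,1,2,3}  new={0,1,2,3}  stable
  step 8. node 2  ⊔preds={0,1,2,3}  new={0,1,2,3}  stable
  step 9. node 1  ⊔preds={0,2,3}  new={0,1,2,3}  old={0,1,2}  +wl: 2
  step 10. node 2  ⊔preds={0,1,2,3}  new={0,1,2,3}  stable

Least fixpoint reached:
  node 0: {0,1,2,3}
  node 1: {0,1,2,3}
  node 2: {0,1,2,3}
  node 3: {0,1,2,3}
  node 4: {1,2,3}
  node 5: {0,2,3}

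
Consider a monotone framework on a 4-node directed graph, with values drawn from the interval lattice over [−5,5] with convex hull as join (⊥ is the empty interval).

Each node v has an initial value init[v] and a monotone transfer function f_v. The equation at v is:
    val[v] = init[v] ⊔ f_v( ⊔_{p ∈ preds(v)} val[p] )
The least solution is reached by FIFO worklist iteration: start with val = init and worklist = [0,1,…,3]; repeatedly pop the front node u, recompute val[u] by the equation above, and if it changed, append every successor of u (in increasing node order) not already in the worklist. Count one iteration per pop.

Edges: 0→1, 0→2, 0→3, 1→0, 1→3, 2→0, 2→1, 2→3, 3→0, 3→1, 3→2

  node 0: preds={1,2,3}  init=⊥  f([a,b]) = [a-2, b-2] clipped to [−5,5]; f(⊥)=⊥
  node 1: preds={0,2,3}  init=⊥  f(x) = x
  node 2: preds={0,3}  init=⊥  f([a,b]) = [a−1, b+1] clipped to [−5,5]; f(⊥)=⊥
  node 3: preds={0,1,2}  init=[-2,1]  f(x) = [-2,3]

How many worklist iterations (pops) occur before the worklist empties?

Iteration log — 13 steps:
  step 1. node 0  ⊔preds=[-2,1]  new=[-4,-1]  old=⊥  +wl: 
  step 2. node 1  ⊔preds=[-4,1]  new=[-4,1]  old=⊥  +wl: 0
  step 3. node 2  ⊔preds=[-4,1]  new=[-5,2]  old=⊥  +wl: 1
  step 4. node 3  ⊔preds=[-5,2]  new=[-2,3]  old=[-2,1]  +wl: 2
  step 5. node 0  ⊔preds=[-5,3]  new=[-5,1]  old=[-4,-1]  +wl: 3
  step 6. node 1  ⊔preds=[-5,3]  new=[-5,3]  old=[-4,1]  +wl: 0
  step 7. node 2  ⊔preds=[-5,3]  new=[-5,4]  old=[-5,2]  +wl: 1
  step 8. node 3  ⊔preds=[-5,4]  new=[-2,3]  stable
  step 9. node 0  ⊔preds=[-5,4]  new=[-5,2]  old=[-5,1]  +wl: 2,3
  step 10. node 1  ⊔preds=[-5,4]  new=[-5,4]  old=[-5,3]  +wl: 0
  step 11. node 2  ⊔preds=[-5,3]  new=[-5,4]  stable
  step 12. node 3  ⊔preds=[-5,4]  new=[-2,3]  stable
  step 13. node 0  ⊔preds=[-5,4]  new=[-5,2]  stable

Least fixpoint reached:
  node 0: [-5,2]
  node 1: [-5,4]
  node 2: [-5,4]
  node 3: [-2,3]

13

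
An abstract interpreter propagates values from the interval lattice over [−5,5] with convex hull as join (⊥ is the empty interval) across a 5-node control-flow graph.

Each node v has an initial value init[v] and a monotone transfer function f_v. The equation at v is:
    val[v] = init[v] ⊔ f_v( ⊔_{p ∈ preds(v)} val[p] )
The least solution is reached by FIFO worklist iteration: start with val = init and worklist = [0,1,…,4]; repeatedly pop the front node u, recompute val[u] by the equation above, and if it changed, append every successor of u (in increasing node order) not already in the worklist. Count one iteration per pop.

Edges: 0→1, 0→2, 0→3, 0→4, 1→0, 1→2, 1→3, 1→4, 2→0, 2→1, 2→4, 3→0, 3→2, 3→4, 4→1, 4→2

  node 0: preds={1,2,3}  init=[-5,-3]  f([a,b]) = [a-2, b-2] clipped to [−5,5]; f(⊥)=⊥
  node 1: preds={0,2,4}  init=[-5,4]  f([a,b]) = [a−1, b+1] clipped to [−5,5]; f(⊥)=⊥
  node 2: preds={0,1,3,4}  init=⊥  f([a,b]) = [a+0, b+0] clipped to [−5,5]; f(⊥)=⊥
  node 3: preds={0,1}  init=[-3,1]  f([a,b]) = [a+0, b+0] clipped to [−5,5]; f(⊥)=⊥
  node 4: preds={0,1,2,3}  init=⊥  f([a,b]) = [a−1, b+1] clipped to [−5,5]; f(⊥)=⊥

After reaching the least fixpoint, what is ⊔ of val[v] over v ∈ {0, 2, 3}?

[-5,5]

Iteration log — 14 steps:
  step 1. node 0  ⊔preds=[-5,4]  new=[-5,2]  old=[-5,-3]  +wl: 
  step 2. node 1  ⊔preds=[-5,2]  new=[-5,4]  stable
  step 3. node 2  ⊔preds=[-5,4]  new=[-5,4]  old=⊥  +wl: 0,1
  step 4. node 3  ⊔preds=[-5,4]  new=[-5,4]  old=[-3,1]  +wl: 2
  step 5. node 4  ⊔preds=[-5,4]  new=[-5,5]  old=⊥  +wl: 
  step 6. node 0  ⊔preds=[-5,4]  new=[-5,2]  stable
  step 7. node 1  ⊔preds=[-5,5]  new=[-5,5]  old=[-5,4]  +wl: 0,3,4
  step 8. node 2  ⊔preds=[-5,5]  new=[-5,5]  old=[-5,4]  +wl: 1
  step 9. node 0  ⊔preds=[-5,5]  new=[-5,3]  old=[-5,2]  +wl: 2
  step 10. node 3  ⊔preds=[-5,5]  new=[-5,5]  old=[-5,4]  +wl: 0
  step 11. node 4  ⊔preds=[-5,5]  new=[-5,5]  stable
  step 12. node 1  ⊔preds=[-5,5]  new=[-5,5]  stable
  step 13. node 2  ⊔preds=[-5,5]  new=[-5,5]  stable
  step 14. node 0  ⊔preds=[-5,5]  new=[-5,3]  stable

Least fixpoint reached:
  node 0: [-5,3]
  node 1: [-5,5]
  node 2: [-5,5]
  node 3: [-5,5]
  node 4: [-5,5]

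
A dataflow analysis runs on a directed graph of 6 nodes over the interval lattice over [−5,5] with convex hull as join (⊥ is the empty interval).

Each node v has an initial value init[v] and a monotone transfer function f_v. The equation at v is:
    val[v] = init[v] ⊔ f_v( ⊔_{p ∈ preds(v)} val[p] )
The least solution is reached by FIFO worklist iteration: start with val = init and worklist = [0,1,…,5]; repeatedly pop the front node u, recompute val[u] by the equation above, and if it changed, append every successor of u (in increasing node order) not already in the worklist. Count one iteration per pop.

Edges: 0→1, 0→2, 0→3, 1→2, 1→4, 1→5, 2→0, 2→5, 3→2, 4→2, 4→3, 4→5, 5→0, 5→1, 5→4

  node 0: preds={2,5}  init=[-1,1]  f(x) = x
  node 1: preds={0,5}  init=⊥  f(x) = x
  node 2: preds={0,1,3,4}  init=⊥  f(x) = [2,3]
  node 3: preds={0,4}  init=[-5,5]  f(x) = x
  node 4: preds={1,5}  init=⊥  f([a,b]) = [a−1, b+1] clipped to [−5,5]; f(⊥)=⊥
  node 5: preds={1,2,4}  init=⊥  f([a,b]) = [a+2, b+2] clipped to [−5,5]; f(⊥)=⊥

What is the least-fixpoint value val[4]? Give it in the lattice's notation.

Trace (14 dequeues):
  [1] u=0 | in ⊥ | out [-1,1] | ==
  [2] u=1 | in [-1,1] | out [-1,1] | prev ⊥ | push {}
  [3] u=2 | in [-5,5] | out [2,3] | prev ⊥ | push {0}
  [4] u=3 | in [-1,1] | out [-5,5] | ==
  [5] u=4 | in [-1,1] | out [-2,2] | prev ⊥ | push {2,3}
  [6] u=5 | in [-2,3] | out [0,5] | prev ⊥ | push {1,4}
  [7] u=0 | in [0,5] | out [-1,5] | prev [-1,1] | push {}
  [8] u=2 | in [-5,5] | out [2,3] | ==
  [9] u=3 | in [-2,5] | out [-5,5] | ==
  [10] u=1 | in [-1,5] | out [-1,5] | prev [-1,1] | push {2,5}
  [11] u=4 | in [-1,5] | out [-2,5] | prev [-2,2] | push {3}
  [12] u=2 | in [-5,5] | out [2,3] | ==
  [13] u=5 | in [-2,5] | out [0,5] | ==
  [14] u=3 | in [-2,5] | out [-5,5] | ==

Converged values:
  [0] [-1,5]
  [1] [-1,5]
  [2] [2,3]
  [3] [-5,5]
  [4] [-2,5]
  [5] [0,5]

[-2,5]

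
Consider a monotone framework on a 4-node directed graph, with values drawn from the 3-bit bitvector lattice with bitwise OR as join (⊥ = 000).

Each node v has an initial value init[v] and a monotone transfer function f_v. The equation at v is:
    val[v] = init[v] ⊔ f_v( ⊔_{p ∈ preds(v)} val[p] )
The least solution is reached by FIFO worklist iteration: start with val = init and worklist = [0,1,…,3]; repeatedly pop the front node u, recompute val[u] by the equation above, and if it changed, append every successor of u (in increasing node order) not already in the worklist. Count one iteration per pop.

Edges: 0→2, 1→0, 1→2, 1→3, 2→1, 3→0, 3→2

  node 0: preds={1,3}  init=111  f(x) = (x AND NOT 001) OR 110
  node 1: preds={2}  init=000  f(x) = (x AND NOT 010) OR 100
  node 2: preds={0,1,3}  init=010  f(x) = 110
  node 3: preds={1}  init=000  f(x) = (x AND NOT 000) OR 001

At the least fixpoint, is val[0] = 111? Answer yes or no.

yes

Iteration log — 7 steps:
  step 1. node 0  ⊔preds=000  new=111  stable
  step 2. node 1  ⊔preds=010  new=100  old=000  +wl: 0
  step 3. node 2  ⊔preds=111  new=110  old=010  +wl: 1
  step 4. node 3  ⊔preds=100  new=101  old=000  +wl: 2
  step 5. node 0  ⊔preds=101  new=111  stable
  step 6. node 1  ⊔preds=110  new=100  stable
  step 7. node 2  ⊔preds=111  new=110  stable

Least fixpoint reached:
  node 0: 111
  node 1: 100
  node 2: 110
  node 3: 101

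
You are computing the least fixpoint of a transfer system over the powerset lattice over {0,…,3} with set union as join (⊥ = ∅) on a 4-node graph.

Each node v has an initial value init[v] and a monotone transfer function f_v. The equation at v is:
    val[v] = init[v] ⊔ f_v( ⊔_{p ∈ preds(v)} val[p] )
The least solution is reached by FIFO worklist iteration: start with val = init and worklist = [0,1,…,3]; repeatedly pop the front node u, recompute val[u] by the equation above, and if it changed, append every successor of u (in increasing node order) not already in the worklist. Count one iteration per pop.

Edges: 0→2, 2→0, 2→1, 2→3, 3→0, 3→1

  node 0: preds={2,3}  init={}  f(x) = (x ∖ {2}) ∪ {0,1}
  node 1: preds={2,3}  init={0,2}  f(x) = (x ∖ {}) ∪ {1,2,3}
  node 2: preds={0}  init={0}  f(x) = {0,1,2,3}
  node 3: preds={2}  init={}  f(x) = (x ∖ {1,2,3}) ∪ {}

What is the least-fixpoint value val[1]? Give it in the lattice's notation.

{0,1,2,3}

Iteration log — 7 steps:
  step 1. node 0  ⊔preds={0}  new={0,1}  old={}  +wl: 
  step 2. node 1  ⊔preds={0}  new={0,1,2,3}  old={0,2}  +wl: 
  step 3. node 2  ⊔preds={0,1}  new={0,1,2,3}  old={0}  +wl: 0,1
  step 4. node 3  ⊔preds={0,1,2,3}  new={0}  old={}  +wl: 
  step 5. node 0  ⊔preds={0,1,2,3}  new={0,1,3}  old={0,1}  +wl: 2
  step 6. node 1  ⊔preds={0,1,2,3}  new={0,1,2,3}  stable
  step 7. node 2  ⊔preds={0,1,3}  new={0,1,2,3}  stable

Least fixpoint reached:
  node 0: {0,1,3}
  node 1: {0,1,2,3}
  node 2: {0,1,2,3}
  node 3: {0}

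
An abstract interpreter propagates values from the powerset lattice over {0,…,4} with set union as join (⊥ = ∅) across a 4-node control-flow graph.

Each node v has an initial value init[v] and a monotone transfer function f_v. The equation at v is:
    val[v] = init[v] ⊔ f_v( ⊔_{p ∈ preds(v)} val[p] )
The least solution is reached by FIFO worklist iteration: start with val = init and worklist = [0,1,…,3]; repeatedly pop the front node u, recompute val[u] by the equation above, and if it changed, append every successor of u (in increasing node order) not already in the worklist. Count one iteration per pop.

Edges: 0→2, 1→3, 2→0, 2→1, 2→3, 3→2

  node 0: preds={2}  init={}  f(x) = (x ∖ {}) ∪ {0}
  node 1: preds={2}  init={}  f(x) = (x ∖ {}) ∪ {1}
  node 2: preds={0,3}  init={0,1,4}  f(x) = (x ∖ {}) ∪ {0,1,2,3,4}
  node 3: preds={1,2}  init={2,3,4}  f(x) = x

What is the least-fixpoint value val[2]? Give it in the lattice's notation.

{0,1,2,3,4}

Iteration log — 8 steps:
  step 1. node 0  ⊔preds={0,1,4}  new={0,1,4}  old={}  +wl: 
  step 2. node 1  ⊔preds={0,1,4}  new={0,1,4}  old={}  +wl: 
  step 3. node 2  ⊔preds={0,1,2,3,4}  new={0,1,2,3,4}  old={0,1,4}  +wl: 0,1
  step 4. node 3  ⊔preds={0,1,2,3,4}  new={0,1,2,3,4}  old={2,3,4}  +wl: 2
  step 5. node 0  ⊔preds={0,1,2,3,4}  new={0,1,2,3,4}  old={0,1,4}  +wl: 
  step 6. node 1  ⊔preds={0,1,2,3,4}  new={0,1,2,3,4}  old={0,1,4}  +wl: 3
  step 7. node 2  ⊔preds={0,1,2,3,4}  new={0,1,2,3,4}  stable
  step 8. node 3  ⊔preds={0,1,2,3,4}  new={0,1,2,3,4}  stable

Least fixpoint reached:
  node 0: {0,1,2,3,4}
  node 1: {0,1,2,3,4}
  node 2: {0,1,2,3,4}
  node 3: {0,1,2,3,4}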